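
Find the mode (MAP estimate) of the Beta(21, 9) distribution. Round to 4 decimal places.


For Beta(a,b) with a,b > 1:
Mode = (a-1)/(a+b-2) = (21-1)/(30-2)
= 20/28 = 0.7143

0.7143


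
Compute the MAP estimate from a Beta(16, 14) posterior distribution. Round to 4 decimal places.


MAP = mode of Beta distribution
= (alpha - 1)/(alpha + beta - 2)
= (16-1)/(16+14-2)
= 15/28 = 0.5357

0.5357


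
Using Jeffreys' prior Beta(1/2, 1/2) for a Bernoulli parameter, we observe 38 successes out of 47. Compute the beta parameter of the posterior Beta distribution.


Conjugate update: Beta(0.5 + k, 0.5 + n - k).
k = 38, n - k = 9
Posterior beta = 0.5 + (n - k) = 0.5 + 9 = 9.5

9.5


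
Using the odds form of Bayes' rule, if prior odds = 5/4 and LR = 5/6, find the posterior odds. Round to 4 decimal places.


Bayes' rule in odds form: posterior odds = prior odds * LR
= (5 * 5) / (4 * 6)
= 25/24 = 1.0417

1.0417


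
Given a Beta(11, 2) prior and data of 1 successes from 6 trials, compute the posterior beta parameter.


Number of failures = 6 - 1 = 5
Posterior beta = 2 + 5 = 7

7


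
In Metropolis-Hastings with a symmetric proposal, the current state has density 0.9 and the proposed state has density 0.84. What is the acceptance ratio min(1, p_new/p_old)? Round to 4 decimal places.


Ratio = p_new / p_old = 0.84 / 0.9 = 0.9333
Acceptance = min(1, 0.9333) = 0.9333

0.9333


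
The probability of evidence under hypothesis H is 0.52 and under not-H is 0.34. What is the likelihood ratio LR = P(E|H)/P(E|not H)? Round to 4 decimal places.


LR = 0.52 / 0.34
= 1.5294

1.5294


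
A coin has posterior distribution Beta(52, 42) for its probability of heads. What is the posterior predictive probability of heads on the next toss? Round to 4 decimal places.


Posterior predictive = E[theta] = alpha/(alpha+beta)
= 52/94
= 0.5532

0.5532


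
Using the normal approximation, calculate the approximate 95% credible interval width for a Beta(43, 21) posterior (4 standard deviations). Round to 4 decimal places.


Var(Beta) = 43*21/(64^2 * 65) = 0.0034
SD = 0.0582
Width ~ 4*SD = 0.233

0.233


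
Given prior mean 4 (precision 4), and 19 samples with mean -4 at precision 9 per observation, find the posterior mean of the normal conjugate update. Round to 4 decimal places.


The posterior mean is a precision-weighted average of prior and data.
Post. prec. = 4 + 171 = 175
Post. mean = (16 + -684)/175 = -668/175 = -3.8171

-3.8171


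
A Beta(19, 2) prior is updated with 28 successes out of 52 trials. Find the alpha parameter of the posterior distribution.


In the Beta-Binomial conjugate update:
alpha_post = alpha_prior + successes
= 19 + 28
= 47

47


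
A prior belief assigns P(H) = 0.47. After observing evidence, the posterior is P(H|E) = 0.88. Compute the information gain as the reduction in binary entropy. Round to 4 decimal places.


H(prior) = -0.47*log2(0.47) - 0.53*log2(0.53)
= 0.9974
H(post) = -0.88*log2(0.88) - 0.12*log2(0.12)
= 0.5294
IG = 0.9974 - 0.5294 = 0.468

0.468


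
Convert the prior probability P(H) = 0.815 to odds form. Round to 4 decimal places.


P(not H) = 1 - 0.815 = 0.185
Odds = 0.815 / 0.185 = 4.4054

4.4054


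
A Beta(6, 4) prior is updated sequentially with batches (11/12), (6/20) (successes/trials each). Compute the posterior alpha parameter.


Sequential conjugate updating is equivalent to a single batch update.
Total successes across all batches = 17
alpha_posterior = alpha_prior + total_successes = 6 + 17
= 23

23


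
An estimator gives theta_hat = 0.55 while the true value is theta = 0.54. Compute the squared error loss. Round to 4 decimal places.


The squared error loss is (theta_hat - theta)^2
= (0.55 - 0.54)^2
= (0.01)^2 = 0.0001

0.0001


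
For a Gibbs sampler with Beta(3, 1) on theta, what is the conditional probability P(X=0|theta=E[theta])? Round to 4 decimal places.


E[theta] = 3/(3+1) = 0.75
P(X=0|theta) = 1 - theta = 0.25

0.25


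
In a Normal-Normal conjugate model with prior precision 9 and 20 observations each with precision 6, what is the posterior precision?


Posterior precision = prior precision + n * observation precision
= 9 + 20 * 6
= 9 + 120 = 129

129


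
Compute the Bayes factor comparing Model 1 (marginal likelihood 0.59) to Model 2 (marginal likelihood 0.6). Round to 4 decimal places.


BF12 = marginal likelihood of M1 / marginal likelihood of M2
= 0.59/0.6
= 0.9833

0.9833


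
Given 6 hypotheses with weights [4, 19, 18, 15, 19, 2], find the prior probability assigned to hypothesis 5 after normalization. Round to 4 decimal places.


To normalize, divide each weight by the sum of all weights.
Sum = 77
Prior(H5) = 19/77 = 0.2468

0.2468


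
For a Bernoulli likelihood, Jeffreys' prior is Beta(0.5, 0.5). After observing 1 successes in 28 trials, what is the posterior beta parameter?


Jeffreys' prior for Bernoulli is Beta(0.5, 0.5).
Posterior is Beta(0.5 + k, 0.5 + n - k).
Posterior beta = 0.5 + (n - k) = 0.5 + 27 = 27.5

27.5


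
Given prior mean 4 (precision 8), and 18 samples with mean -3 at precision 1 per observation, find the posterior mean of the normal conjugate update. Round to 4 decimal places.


The posterior mean is a precision-weighted average of prior and data.
Post. prec. = 8 + 18 = 26
Post. mean = (32 + -54)/26 = -22/26 = -0.8462

-0.8462


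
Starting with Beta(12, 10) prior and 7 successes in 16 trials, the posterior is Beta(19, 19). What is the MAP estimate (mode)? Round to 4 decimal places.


The mode of Beta(a, b) when a > 1 and b > 1 is (a-1)/(a+b-2)
= (19 - 1) / (19 + 19 - 2)
= 18 / 36
= 0.5

0.5


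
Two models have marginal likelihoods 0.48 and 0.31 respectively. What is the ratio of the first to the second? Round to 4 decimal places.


Evidence ratio = 0.48 / 0.31
= 1.5484

1.5484


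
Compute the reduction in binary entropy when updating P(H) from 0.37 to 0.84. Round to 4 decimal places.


H_before = -p*log2(p) - (1-p)*log2(1-p) for p=0.37: 0.9507
H_after for p=0.84: 0.6343
Reduction = 0.9507 - 0.6343 = 0.3164

0.3164


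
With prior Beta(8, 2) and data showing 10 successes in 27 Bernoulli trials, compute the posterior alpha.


Conjugate update: alpha_posterior = alpha_prior + k
= 8 + 10 = 18

18


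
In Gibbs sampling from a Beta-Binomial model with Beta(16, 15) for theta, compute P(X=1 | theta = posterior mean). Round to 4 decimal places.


Posterior mean = alpha/(alpha+beta) = 16/31 = 0.5161
P(X=1|theta=mean) = theta = 0.5161

0.5161


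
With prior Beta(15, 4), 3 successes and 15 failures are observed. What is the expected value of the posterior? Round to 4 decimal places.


Posterior = Beta(18, 19)
E[theta] = alpha/(alpha+beta)
= 18/37 = 0.4865

0.4865


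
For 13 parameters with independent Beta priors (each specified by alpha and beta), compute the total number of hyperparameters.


A Beta prior has 2 hyperparameters per parameter.
Total = 13 * 2 = 26

26


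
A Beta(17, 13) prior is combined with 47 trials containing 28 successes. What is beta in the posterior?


In conjugate updating:
beta_posterior = beta_prior + (n - k)
= 13 + (47 - 28)
= 13 + 19 = 32

32


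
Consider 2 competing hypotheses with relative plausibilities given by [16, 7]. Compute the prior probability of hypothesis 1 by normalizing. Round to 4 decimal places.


Sum of weights = 16 + 7 = 23
Normalized prior for H1 = 16 / 23
= 0.6957

0.6957


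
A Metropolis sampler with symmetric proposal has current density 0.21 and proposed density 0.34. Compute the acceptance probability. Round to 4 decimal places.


For symmetric proposals, acceptance = min(1, pi(x*)/pi(x))
= min(1, 0.34/0.21)
= min(1, 1.619) = 1.0

1.0


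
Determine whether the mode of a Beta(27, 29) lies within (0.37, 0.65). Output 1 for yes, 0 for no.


First find the mode: (a-1)/(a+b-2) = 0.4815
Is 0.4815 in (0.37, 0.65)? 1

1


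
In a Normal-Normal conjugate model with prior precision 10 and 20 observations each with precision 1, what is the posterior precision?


Posterior precision = prior precision + n * observation precision
= 10 + 20 * 1
= 10 + 20 = 30

30


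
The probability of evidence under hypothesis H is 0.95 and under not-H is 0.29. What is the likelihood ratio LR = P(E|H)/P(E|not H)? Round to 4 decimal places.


LR = 0.95 / 0.29
= 3.2759

3.2759


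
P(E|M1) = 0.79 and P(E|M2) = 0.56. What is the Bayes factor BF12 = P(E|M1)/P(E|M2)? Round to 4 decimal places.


Bayes factor BF12 = P(E|M1) / P(E|M2)
= 0.79 / 0.56
= 1.4107

1.4107


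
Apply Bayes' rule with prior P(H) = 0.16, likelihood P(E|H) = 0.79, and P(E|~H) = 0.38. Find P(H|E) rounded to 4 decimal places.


Step 1: Compute marginal P(E) = P(E|H)P(H) + P(E|~H)P(~H)
= 0.79*0.16 + 0.38*0.84 = 0.4456
Step 2: P(H|E) = P(E|H)P(H)/P(E) = 0.1264/0.4456
= 0.2837

0.2837


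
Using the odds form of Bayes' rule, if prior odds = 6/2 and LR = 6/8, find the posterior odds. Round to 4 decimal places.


Bayes' rule in odds form: posterior odds = prior odds * LR
= (6 * 6) / (2 * 8)
= 36/16 = 2.25

2.25


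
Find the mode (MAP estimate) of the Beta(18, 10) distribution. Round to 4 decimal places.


For Beta(a,b) with a,b > 1:
Mode = (a-1)/(a+b-2) = (18-1)/(28-2)
= 17/26 = 0.6538

0.6538


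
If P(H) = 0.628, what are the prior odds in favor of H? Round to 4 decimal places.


Prior odds = P(H) / (1 - P(H))
= 0.628 / 0.372
= 1.6882

1.6882


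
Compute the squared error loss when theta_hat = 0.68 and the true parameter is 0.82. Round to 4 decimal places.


L = (theta_hat - theta_true)^2
= (0.68 - 0.82)^2
= -0.14^2 = 0.0196

0.0196


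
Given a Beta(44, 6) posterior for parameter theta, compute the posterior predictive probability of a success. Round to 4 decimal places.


For a Beta-Bernoulli model, the predictive probability is the mean:
P(success) = 44/(44+6) = 44/50 = 0.88

0.88


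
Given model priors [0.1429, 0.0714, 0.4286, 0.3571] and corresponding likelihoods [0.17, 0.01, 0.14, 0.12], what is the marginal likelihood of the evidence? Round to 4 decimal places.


P(E) = sum_i P(M_i) P(E|M_i)
= 0.0243 + 0.0007 + 0.06 + 0.0429
= 0.1279

0.1279


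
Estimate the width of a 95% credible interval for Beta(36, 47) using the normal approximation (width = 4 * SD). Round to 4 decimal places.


For Beta(a,b): Var = ab/((a+b)^2(a+b+1))
Var = 0.0029, SD = 0.0541
Approximate 95% CI width = 4 * 0.0541 = 0.2163

0.2163


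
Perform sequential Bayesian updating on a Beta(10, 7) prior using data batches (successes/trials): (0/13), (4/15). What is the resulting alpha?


Accumulate successes: 4
Posterior alpha = prior alpha + sum of successes
= 10 + 4 = 14

14


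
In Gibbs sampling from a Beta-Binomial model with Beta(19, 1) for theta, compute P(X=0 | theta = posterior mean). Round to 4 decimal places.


Posterior mean = alpha/(alpha+beta) = 19/20 = 0.95
P(X=0|theta=mean) = 1 - theta = 0.05

0.05


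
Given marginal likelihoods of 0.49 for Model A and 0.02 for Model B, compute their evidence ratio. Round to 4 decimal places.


Ratio = ML(A) / ML(B) = 0.49/0.02
= 24.5

24.5


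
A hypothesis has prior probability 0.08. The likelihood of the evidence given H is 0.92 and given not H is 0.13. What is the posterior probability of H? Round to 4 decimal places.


Using Bayes' theorem:
P(E) = 0.08 * 0.92 + 0.92 * 0.13
P(E) = 0.1932
P(H|E) = (0.08 * 0.92) / 0.1932 = 0.381

0.381


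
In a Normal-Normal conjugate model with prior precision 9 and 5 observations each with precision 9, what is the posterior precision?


Posterior precision = prior precision + n * observation precision
= 9 + 5 * 9
= 9 + 45 = 54

54


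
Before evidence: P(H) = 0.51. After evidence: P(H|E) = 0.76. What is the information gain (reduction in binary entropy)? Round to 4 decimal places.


Prior entropy = 0.9997
Posterior entropy = 0.795
Information gain = 0.9997 - 0.795 = 0.2047

0.2047


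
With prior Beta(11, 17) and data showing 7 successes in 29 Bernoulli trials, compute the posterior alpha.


Conjugate update: alpha_posterior = alpha_prior + k
= 11 + 7 = 18

18


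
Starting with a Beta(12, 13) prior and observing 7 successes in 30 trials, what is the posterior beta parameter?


Posterior beta = prior beta + failures
Failures = 30 - 7 = 23
beta_post = 13 + 23 = 36

36


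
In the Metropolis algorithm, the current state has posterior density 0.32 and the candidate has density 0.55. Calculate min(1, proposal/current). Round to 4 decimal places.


Ratio = 0.55/0.32 = 1.7188
Acceptance probability = min(1, 1.7188)
= 1.0

1.0


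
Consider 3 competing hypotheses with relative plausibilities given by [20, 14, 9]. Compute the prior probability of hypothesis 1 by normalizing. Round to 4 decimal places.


Sum of weights = 20 + 14 + 9 = 43
Normalized prior for H1 = 20 / 43
= 0.4651

0.4651


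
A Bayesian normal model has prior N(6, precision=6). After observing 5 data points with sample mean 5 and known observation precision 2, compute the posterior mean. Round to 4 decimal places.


Posterior mean = (prior_precision * prior_mean + n * data_precision * data_mean) / (prior_precision + n * data_precision)
Numerator = 6*6 + 5*2*5 = 86
Denominator = 6 + 5*2 = 16
Posterior mean = 5.375

5.375


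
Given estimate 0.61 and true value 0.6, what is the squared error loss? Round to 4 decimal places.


Squared error = (estimate - true)^2
Difference = 0.01
Loss = 0.01^2 = 0.0001

0.0001


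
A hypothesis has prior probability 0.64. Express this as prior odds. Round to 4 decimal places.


Odds = P(H) / P(not H) = 0.64 / 0.36
= 1.7778

1.7778


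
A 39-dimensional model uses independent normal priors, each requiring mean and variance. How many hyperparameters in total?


Per parameter: 2 (mean and variance).
Total = 39 * 2 = 78

78


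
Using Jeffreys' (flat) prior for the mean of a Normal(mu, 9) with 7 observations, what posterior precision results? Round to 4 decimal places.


Flat prior means prior precision is 0.
Posterior precision = n / sigma^2 = 7/9 = 0.7778

0.7778


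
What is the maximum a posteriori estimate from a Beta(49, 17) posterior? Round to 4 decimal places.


The MAP estimate equals the mode of the distribution.
Mode of Beta(a,b) = (a-1)/(a+b-2)
= 48/64
= 0.75

0.75


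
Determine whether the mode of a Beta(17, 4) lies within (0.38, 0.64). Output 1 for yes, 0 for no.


First find the mode: (a-1)/(a+b-2) = 0.8421
Is 0.8421 in (0.38, 0.64)? 0

0


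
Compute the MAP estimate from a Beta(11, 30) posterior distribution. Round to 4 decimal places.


MAP = mode of Beta distribution
= (alpha - 1)/(alpha + beta - 2)
= (11-1)/(11+30-2)
= 10/39 = 0.2564

0.2564


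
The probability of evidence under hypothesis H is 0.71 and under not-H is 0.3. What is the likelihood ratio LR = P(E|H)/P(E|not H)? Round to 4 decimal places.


LR = 0.71 / 0.3
= 2.3667

2.3667


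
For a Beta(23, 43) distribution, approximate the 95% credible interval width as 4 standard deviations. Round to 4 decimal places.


Variance of Beta(a,b) = ab / ((a+b)^2 * (a+b+1))
= 23*43 / ((66)^2 * 67)
= 0.0034
SD = sqrt(0.0034) = 0.0582
Width = 4 * SD = 0.2329

0.2329


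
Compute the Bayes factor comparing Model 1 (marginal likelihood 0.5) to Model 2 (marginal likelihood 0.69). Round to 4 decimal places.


BF12 = marginal likelihood of M1 / marginal likelihood of M2
= 0.5/0.69
= 0.7246

0.7246


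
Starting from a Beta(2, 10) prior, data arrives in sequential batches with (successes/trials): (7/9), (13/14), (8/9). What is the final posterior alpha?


In sequential Bayesian updating, we sum all successes.
Total successes = 28
Final alpha = 2 + 28 = 30

30


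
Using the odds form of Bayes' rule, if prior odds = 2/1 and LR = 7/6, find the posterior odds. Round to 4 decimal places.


Bayes' rule in odds form: posterior odds = prior odds * LR
= (2 * 7) / (1 * 6)
= 14/6 = 2.3333

2.3333


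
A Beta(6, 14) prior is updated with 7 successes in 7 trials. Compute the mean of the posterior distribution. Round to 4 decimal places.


After update: Beta(13, 14)
Mean = 13 / (13 + 14) = 13 / 27
= 0.4815

0.4815


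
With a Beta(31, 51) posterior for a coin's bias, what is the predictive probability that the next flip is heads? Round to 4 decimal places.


The predictive probability equals the posterior mean.
P(next = heads) = alpha / (alpha + beta)
= 31 / 82 = 0.378

0.378


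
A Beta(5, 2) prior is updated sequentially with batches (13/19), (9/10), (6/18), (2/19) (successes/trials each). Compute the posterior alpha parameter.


Sequential conjugate updating is equivalent to a single batch update.
Total successes across all batches = 30
alpha_posterior = alpha_prior + total_successes = 5 + 30
= 35

35


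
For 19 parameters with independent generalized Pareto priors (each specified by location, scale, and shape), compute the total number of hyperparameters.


A generalized Pareto prior has 3 hyperparameters per parameter.
Total = 19 * 3 = 57

57


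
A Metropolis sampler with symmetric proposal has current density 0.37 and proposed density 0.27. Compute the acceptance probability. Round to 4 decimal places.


For symmetric proposals, acceptance = min(1, pi(x*)/pi(x))
= min(1, 0.27/0.37)
= min(1, 0.7297) = 0.7297

0.7297


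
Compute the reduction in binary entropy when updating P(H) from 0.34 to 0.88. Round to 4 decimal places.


H_before = -p*log2(p) - (1-p)*log2(1-p) for p=0.34: 0.9248
H_after for p=0.88: 0.5294
Reduction = 0.9248 - 0.5294 = 0.3955

0.3955


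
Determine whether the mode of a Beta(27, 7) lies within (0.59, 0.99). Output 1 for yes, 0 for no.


First find the mode: (a-1)/(a+b-2) = 0.8125
Is 0.8125 in (0.59, 0.99)? 1

1


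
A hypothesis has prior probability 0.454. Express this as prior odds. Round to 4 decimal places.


Odds = P(H) / P(not H) = 0.454 / 0.546
= 0.8315

0.8315


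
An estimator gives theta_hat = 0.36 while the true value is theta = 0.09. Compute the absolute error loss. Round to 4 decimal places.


The absolute error loss is |theta_hat - theta|
= |0.36 - 0.09|
= 0.27

0.27


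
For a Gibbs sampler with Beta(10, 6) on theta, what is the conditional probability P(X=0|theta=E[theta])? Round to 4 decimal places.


E[theta] = 10/(10+6) = 0.625
P(X=0|theta) = 1 - theta = 0.375

0.375


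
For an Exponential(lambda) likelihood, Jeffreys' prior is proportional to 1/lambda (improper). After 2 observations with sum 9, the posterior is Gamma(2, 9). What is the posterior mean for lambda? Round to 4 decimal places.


Posterior = Gamma(n, sum_x) = Gamma(2, 9)
Posterior mean = shape/rate = 2/9
= 0.2222

0.2222


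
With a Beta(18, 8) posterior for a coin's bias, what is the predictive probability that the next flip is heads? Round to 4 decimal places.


The predictive probability equals the posterior mean.
P(next = heads) = alpha / (alpha + beta)
= 18 / 26 = 0.6923

0.6923


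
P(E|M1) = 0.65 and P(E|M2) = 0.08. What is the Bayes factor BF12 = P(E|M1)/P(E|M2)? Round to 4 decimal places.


Bayes factor BF12 = P(E|M1) / P(E|M2)
= 0.65 / 0.08
= 8.125

8.125


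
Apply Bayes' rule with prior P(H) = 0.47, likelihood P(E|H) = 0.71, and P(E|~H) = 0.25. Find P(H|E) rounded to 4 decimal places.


Step 1: Compute marginal P(E) = P(E|H)P(H) + P(E|~H)P(~H)
= 0.71*0.47 + 0.25*0.53 = 0.4662
Step 2: P(H|E) = P(E|H)P(H)/P(E) = 0.3337/0.4662
= 0.7158

0.7158


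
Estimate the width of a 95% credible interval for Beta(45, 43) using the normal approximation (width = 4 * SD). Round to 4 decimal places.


For Beta(a,b): Var = ab/((a+b)^2(a+b+1))
Var = 0.0028, SD = 0.053
Approximate 95% CI width = 4 * 0.053 = 0.2119

0.2119


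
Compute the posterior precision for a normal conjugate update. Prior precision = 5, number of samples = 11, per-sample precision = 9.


tau_post = tau_0 + n * tau
= 5 + 11 * 9 = 104

104


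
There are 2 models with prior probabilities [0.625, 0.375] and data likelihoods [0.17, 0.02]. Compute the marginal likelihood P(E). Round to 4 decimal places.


P(E) = sum over models of P(M_i) * P(E|M_i)
= 0.625*0.17 + 0.375*0.02
= 0.1138

0.1138


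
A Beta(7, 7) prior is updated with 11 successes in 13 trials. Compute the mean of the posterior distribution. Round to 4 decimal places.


After update: Beta(18, 9)
Mean = 18 / (18 + 9) = 18 / 27
= 0.6667

0.6667


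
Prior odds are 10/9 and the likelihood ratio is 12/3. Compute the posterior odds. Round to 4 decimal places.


Posterior odds = prior odds * likelihood ratio
= (10/9) * (12/3)
= 120 / 27
= 4.4444

4.4444


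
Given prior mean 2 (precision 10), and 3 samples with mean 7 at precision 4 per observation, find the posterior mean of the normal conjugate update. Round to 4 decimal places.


The posterior mean is a precision-weighted average of prior and data.
Post. prec. = 10 + 12 = 22
Post. mean = (20 + 84)/22 = 104/22 = 4.7273

4.7273


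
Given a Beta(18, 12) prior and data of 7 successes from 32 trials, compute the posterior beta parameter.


Number of failures = 32 - 7 = 25
Posterior beta = 12 + 25 = 37

37


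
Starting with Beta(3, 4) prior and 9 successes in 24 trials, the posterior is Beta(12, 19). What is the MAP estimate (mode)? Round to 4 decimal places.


The mode of Beta(a, b) when a > 1 and b > 1 is (a-1)/(a+b-2)
= (12 - 1) / (12 + 19 - 2)
= 11 / 29
= 0.3793

0.3793


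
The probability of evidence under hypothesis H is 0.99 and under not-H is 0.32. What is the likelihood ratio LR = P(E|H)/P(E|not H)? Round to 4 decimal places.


LR = 0.99 / 0.32
= 3.0938

3.0938


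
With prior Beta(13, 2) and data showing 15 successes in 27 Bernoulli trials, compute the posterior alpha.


Conjugate update: alpha_posterior = alpha_prior + k
= 13 + 15 = 28

28


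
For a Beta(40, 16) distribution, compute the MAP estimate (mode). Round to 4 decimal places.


MAP = mode = (a-1)/(a+b-2)
= (40-1)/(40+16-2)
= 39/54 = 0.7222

0.7222


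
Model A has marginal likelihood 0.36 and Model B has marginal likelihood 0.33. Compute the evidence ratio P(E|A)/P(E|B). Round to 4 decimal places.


Evidence ratio = P(E|A) / P(E|B)
= 0.36 / 0.33
= 1.0909

1.0909


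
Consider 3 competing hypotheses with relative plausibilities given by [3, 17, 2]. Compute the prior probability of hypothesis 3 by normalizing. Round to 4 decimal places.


Sum of weights = 3 + 17 + 2 = 22
Normalized prior for H3 = 2 / 22
= 0.0909

0.0909


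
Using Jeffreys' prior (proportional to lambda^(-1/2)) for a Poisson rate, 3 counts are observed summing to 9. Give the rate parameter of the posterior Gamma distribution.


Conjugate update: Gamma(prior_shape + S, prior_rate + n).
Prior shape = 0.5, prior rate = 0.
Posterior rate = 0 + n = 3

3.0


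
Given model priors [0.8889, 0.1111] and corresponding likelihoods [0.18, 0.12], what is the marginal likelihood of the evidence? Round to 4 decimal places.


P(E) = sum_i P(M_i) P(E|M_i)
= 0.16 + 0.0133
= 0.1733

0.1733


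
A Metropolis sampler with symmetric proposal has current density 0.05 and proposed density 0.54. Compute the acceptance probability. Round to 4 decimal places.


For symmetric proposals, acceptance = min(1, pi(x*)/pi(x))
= min(1, 0.54/0.05)
= min(1, 10.8) = 1.0

1.0


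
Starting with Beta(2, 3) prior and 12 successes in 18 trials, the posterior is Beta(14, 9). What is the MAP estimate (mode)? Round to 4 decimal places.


The mode of Beta(a, b) when a > 1 and b > 1 is (a-1)/(a+b-2)
= (14 - 1) / (14 + 9 - 2)
= 13 / 21
= 0.619

0.619


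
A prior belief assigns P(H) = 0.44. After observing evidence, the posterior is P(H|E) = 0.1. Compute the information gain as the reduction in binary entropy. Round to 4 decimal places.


H(prior) = -0.44*log2(0.44) - 0.56*log2(0.56)
= 0.9896
H(post) = -0.1*log2(0.1) - 0.9*log2(0.9)
= 0.469
IG = 0.9896 - 0.469 = 0.5206

0.5206


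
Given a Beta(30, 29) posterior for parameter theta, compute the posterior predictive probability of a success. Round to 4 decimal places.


For a Beta-Bernoulli model, the predictive probability is the mean:
P(success) = 30/(30+29) = 30/59 = 0.5085

0.5085


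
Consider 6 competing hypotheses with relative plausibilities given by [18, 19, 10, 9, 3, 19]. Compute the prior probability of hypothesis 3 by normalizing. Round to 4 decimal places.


Sum of weights = 18 + 19 + 10 + 9 + 3 + 19 = 78
Normalized prior for H3 = 10 / 78
= 0.1282

0.1282


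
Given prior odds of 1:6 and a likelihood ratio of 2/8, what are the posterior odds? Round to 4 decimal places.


Posterior odds = prior odds * LR
Prior odds = 1/6 = 0.1667
LR = 2/8 = 0.25
Posterior odds = 0.1667 * 0.25 = 0.0417

0.0417


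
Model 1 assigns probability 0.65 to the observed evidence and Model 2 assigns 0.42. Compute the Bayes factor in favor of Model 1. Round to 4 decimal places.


BF = P(data|M1) / P(data|M2)
= 0.65 / 0.42 = 1.5476

1.5476


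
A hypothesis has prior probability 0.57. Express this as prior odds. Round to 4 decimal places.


Odds = P(H) / P(not H) = 0.57 / 0.43
= 1.3256

1.3256


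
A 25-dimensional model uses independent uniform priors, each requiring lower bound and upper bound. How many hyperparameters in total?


Per parameter: 2 (lower bound and upper bound).
Total = 25 * 2 = 50

50


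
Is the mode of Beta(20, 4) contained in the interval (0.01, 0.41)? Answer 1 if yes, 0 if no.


Mode = (a-1)/(a+b-2) = 19/22 = 0.8636
Interval: (0.01, 0.41)
Contains mode? 0

0


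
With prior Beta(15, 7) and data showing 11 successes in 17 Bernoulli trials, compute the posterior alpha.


Conjugate update: alpha_posterior = alpha_prior + k
= 15 + 11 = 26

26


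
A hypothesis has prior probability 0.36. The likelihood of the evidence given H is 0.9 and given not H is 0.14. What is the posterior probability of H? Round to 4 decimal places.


Using Bayes' theorem:
P(E) = 0.36 * 0.9 + 0.64 * 0.14
P(E) = 0.4136
P(H|E) = (0.36 * 0.9) / 0.4136 = 0.7834

0.7834


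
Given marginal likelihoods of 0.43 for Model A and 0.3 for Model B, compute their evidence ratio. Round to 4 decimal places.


Ratio = ML(A) / ML(B) = 0.43/0.3
= 1.4333

1.4333


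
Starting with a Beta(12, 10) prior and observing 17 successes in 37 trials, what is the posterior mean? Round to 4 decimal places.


Posterior parameters: alpha = 12 + 17 = 29
beta = 10 + 20 = 30
Posterior mean = alpha / (alpha + beta) = 29 / 59
= 0.4915

0.4915


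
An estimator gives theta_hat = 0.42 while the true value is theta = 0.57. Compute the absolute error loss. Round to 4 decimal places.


The absolute error loss is |theta_hat - theta|
= |0.42 - 0.57|
= 0.15

0.15


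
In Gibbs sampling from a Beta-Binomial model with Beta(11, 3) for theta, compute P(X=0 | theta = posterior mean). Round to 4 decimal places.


Posterior mean = alpha/(alpha+beta) = 11/14 = 0.7857
P(X=0|theta=mean) = 1 - theta = 0.2143

0.2143


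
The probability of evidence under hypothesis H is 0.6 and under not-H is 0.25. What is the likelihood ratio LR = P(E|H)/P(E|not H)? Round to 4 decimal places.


LR = 0.6 / 0.25
= 2.4

2.4


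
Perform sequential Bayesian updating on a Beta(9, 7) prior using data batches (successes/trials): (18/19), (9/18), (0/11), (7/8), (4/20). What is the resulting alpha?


Accumulate successes: 38
Posterior alpha = prior alpha + sum of successes
= 9 + 38 = 47

47


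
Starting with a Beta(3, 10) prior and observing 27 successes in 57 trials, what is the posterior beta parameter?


Posterior beta = prior beta + failures
Failures = 57 - 27 = 30
beta_post = 10 + 30 = 40

40


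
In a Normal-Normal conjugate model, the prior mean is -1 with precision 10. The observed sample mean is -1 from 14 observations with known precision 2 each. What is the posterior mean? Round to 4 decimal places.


Posterior precision = tau0 + n*tau = 10 + 14*2 = 38
Posterior mean = (tau0*mu0 + n*tau*xbar) / posterior_precision
= (10*-1 + 14*2*-1) / 38
= -38 / 38 = -1.0

-1.0


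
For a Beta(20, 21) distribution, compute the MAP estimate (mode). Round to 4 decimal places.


MAP = mode = (a-1)/(a+b-2)
= (20-1)/(20+21-2)
= 19/39 = 0.4872

0.4872


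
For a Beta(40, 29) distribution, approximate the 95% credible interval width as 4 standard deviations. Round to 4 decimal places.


Variance of Beta(a,b) = ab / ((a+b)^2 * (a+b+1))
= 40*29 / ((69)^2 * 70)
= 0.0035
SD = sqrt(0.0035) = 0.059
Width = 4 * SD = 0.236

0.236


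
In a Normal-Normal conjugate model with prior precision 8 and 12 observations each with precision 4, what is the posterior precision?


Posterior precision = prior precision + n * observation precision
= 8 + 12 * 4
= 8 + 48 = 56

56


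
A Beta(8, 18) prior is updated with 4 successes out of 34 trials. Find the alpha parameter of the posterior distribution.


In the Beta-Binomial conjugate update:
alpha_post = alpha_prior + successes
= 8 + 4
= 12

12


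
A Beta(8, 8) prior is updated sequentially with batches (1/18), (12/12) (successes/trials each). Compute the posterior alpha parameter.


Sequential conjugate updating is equivalent to a single batch update.
Total successes across all batches = 13
alpha_posterior = alpha_prior + total_successes = 8 + 13
= 21

21


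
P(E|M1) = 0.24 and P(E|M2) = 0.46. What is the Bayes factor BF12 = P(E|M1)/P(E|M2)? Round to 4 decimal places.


Bayes factor BF12 = P(E|M1) / P(E|M2)
= 0.24 / 0.46
= 0.5217

0.5217


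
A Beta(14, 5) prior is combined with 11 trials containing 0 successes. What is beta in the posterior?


In conjugate updating:
beta_posterior = beta_prior + (n - k)
= 5 + (11 - 0)
= 5 + 11 = 16

16


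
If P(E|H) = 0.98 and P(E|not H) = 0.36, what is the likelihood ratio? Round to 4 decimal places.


Likelihood ratio = P(E|H) / P(E|not H)
= 0.98 / 0.36
= 2.7222

2.7222


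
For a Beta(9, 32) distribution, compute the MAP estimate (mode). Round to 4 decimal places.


MAP = mode = (a-1)/(a+b-2)
= (9-1)/(9+32-2)
= 8/39 = 0.2051

0.2051


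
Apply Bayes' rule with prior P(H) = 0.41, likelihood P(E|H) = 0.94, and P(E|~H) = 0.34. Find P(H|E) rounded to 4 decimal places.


Step 1: Compute marginal P(E) = P(E|H)P(H) + P(E|~H)P(~H)
= 0.94*0.41 + 0.34*0.59 = 0.586
Step 2: P(H|E) = P(E|H)P(H)/P(E) = 0.3854/0.586
= 0.6577

0.6577


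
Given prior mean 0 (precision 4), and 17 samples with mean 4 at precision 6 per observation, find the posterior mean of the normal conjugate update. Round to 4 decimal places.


The posterior mean is a precision-weighted average of prior and data.
Post. prec. = 4 + 102 = 106
Post. mean = (0 + 408)/106 = 408/106 = 3.8491

3.8491


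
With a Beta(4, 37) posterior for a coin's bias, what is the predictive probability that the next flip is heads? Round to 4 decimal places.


The predictive probability equals the posterior mean.
P(next = heads) = alpha / (alpha + beta)
= 4 / 41 = 0.0976

0.0976


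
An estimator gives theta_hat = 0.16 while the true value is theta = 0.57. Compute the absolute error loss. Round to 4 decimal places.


The absolute error loss is |theta_hat - theta|
= |0.16 - 0.57|
= 0.41

0.41


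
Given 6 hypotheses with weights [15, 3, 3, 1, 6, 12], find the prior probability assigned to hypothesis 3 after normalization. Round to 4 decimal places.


To normalize, divide each weight by the sum of all weights.
Sum = 40
Prior(H3) = 3/40 = 0.075

0.075


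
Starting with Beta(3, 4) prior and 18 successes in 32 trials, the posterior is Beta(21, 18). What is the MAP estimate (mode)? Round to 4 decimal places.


The mode of Beta(a, b) when a > 1 and b > 1 is (a-1)/(a+b-2)
= (21 - 1) / (21 + 18 - 2)
= 20 / 37
= 0.5405

0.5405


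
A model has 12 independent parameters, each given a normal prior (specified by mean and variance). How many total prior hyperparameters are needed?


Each normal prior needs 2 hyperparameters (mean and variance).
Total = 2 * 12 = 24

24


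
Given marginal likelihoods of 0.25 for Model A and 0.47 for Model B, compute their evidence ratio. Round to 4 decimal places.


Ratio = ML(A) / ML(B) = 0.25/0.47
= 0.5319

0.5319


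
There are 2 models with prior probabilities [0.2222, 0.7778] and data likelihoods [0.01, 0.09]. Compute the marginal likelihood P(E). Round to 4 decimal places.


P(E) = sum over models of P(M_i) * P(E|M_i)
= 0.2222*0.01 + 0.7778*0.09
= 0.0722

0.0722


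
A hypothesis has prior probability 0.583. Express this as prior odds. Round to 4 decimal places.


Odds = P(H) / P(not H) = 0.583 / 0.417
= 1.3981

1.3981


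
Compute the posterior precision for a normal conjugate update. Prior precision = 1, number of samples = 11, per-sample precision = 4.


tau_post = tau_0 + n * tau
= 1 + 11 * 4 = 45

45


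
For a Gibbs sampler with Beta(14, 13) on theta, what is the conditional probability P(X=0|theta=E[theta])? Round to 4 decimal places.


E[theta] = 14/(14+13) = 0.5185
P(X=0|theta) = 1 - theta = 0.4815

0.4815


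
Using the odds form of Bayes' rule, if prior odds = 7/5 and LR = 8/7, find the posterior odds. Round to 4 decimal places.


Bayes' rule in odds form: posterior odds = prior odds * LR
= (7 * 8) / (5 * 7)
= 56/35 = 1.6

1.6


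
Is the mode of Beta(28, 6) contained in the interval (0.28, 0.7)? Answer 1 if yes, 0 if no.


Mode = (a-1)/(a+b-2) = 27/32 = 0.8438
Interval: (0.28, 0.7)
Contains mode? 0

0


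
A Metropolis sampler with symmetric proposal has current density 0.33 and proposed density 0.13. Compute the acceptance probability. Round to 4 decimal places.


For symmetric proposals, acceptance = min(1, pi(x*)/pi(x))
= min(1, 0.13/0.33)
= min(1, 0.3939) = 0.3939

0.3939


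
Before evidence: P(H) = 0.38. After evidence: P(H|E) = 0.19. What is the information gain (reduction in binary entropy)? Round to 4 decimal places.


Prior entropy = 0.958
Posterior entropy = 0.7015
Information gain = 0.958 - 0.7015 = 0.2566

0.2566


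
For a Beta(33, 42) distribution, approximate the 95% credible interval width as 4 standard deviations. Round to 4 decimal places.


Variance of Beta(a,b) = ab / ((a+b)^2 * (a+b+1))
= 33*42 / ((75)^2 * 76)
= 0.0032
SD = sqrt(0.0032) = 0.0569
Width = 4 * SD = 0.2278

0.2278


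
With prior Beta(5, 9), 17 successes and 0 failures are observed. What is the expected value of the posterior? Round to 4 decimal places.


Posterior = Beta(22, 9)
E[theta] = alpha/(alpha+beta)
= 22/31 = 0.7097

0.7097


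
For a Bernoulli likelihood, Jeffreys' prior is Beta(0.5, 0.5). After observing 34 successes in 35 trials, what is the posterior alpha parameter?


Jeffreys' prior for Bernoulli is Beta(0.5, 0.5).
Posterior is Beta(0.5 + k, 0.5 + n - k).
Posterior alpha = 0.5 + k = 0.5 + 34 = 34.5

34.5


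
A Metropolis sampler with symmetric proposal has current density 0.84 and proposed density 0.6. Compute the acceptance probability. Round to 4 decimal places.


For symmetric proposals, acceptance = min(1, pi(x*)/pi(x))
= min(1, 0.6/0.84)
= min(1, 0.7143) = 0.7143

0.7143


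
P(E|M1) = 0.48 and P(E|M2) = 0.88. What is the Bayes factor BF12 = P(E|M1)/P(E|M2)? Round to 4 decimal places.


Bayes factor BF12 = P(E|M1) / P(E|M2)
= 0.48 / 0.88
= 0.5455

0.5455


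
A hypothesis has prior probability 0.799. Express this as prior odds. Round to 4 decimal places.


Odds = P(H) / P(not H) = 0.799 / 0.201
= 3.9751

3.9751


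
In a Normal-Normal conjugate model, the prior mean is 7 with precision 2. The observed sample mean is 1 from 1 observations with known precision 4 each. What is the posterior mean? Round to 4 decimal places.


Posterior precision = tau0 + n*tau = 2 + 1*4 = 6
Posterior mean = (tau0*mu0 + n*tau*xbar) / posterior_precision
= (2*7 + 1*4*1) / 6
= 18 / 6 = 3.0

3.0


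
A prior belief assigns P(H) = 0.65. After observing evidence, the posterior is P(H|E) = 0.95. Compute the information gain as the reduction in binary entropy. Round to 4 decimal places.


H(prior) = -0.65*log2(0.65) - 0.35*log2(0.35)
= 0.9341
H(post) = -0.95*log2(0.95) - 0.05*log2(0.05)
= 0.2864
IG = 0.9341 - 0.2864 = 0.6477

0.6477


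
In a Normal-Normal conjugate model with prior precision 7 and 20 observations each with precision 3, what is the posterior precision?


Posterior precision = prior precision + n * observation precision
= 7 + 20 * 3
= 7 + 60 = 67

67


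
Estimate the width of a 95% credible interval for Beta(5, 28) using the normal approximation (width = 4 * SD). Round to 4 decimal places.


For Beta(a,b): Var = ab/((a+b)^2(a+b+1))
Var = 0.0038, SD = 0.0615
Approximate 95% CI width = 4 * 0.0615 = 0.246

0.246


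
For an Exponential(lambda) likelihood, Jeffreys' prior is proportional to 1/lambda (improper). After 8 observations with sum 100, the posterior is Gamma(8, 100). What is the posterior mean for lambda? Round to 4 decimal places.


Posterior = Gamma(n, sum_x) = Gamma(8, 100)
Posterior mean = shape/rate = 8/100
= 0.08

0.08


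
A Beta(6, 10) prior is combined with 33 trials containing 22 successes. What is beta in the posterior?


In conjugate updating:
beta_posterior = beta_prior + (n - k)
= 10 + (33 - 22)
= 10 + 11 = 21

21


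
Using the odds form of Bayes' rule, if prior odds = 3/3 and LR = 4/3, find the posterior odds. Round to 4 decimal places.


Bayes' rule in odds form: posterior odds = prior odds * LR
= (3 * 4) / (3 * 3)
= 12/9 = 1.3333

1.3333


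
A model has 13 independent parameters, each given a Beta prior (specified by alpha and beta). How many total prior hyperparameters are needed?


Each Beta prior needs 2 hyperparameters (alpha and beta).
Total = 2 * 13 = 26

26


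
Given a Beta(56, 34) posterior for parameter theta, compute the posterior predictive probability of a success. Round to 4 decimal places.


For a Beta-Bernoulli model, the predictive probability is the mean:
P(success) = 56/(56+34) = 56/90 = 0.6222

0.6222


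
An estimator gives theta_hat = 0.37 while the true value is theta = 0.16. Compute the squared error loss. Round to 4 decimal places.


The squared error loss is (theta_hat - theta)^2
= (0.37 - 0.16)^2
= (0.21)^2 = 0.0441

0.0441


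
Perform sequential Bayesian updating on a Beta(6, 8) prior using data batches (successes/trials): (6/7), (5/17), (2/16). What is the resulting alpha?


Accumulate successes: 13
Posterior alpha = prior alpha + sum of successes
= 6 + 13 = 19

19


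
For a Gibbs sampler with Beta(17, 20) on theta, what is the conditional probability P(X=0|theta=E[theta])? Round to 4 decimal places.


E[theta] = 17/(17+20) = 0.4595
P(X=0|theta) = 1 - theta = 0.5405

0.5405


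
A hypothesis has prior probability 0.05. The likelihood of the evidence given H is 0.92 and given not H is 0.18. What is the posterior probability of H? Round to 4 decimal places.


Using Bayes' theorem:
P(E) = 0.05 * 0.92 + 0.95 * 0.18
P(E) = 0.217
P(H|E) = (0.05 * 0.92) / 0.217 = 0.212

0.212


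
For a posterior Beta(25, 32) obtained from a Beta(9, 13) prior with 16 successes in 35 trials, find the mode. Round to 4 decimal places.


Mode = (alpha - 1) / (alpha + beta - 2)
= 24 / 55
= 0.4364

0.4364


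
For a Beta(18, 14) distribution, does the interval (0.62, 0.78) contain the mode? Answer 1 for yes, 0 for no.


Mode of Beta(a,b) = (a-1)/(a+b-2)
= (18-1)/(18+14-2) = 0.5667
Check: 0.62 <= 0.5667 <= 0.78?
Result: 0

0


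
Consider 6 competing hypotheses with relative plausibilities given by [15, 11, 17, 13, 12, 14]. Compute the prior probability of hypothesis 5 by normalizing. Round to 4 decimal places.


Sum of weights = 15 + 11 + 17 + 13 + 12 + 14 = 82
Normalized prior for H5 = 12 / 82
= 0.1463

0.1463
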